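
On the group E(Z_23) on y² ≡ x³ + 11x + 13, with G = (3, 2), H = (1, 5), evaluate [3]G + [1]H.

First 3G:
Repeated addition: build up to 3G.
2G: tangent at (3, 2): λ = (3·3² + 11)/(2·2) ≡ 15/4. 4⁻¹ ≡ 6 (mod 23) since 4·6 = 24 ≡ 1, so λ ≡ 15·6 ≡ 21.
  x = λ² - 3 - 3 = 441 - 6 ≡ 21; y = λ·(3 - 21) - 2 ≡ 11. → (21, 11)
3G: (21, 11) + (3, 2). λ = (2 - 11)/(3 - 21) ≡ 14/5 mod 23. 5⁻¹ ≡ 14 (mod 23) since 5·14 = 70 ≡ 1, so λ ≡ 12.
  x = λ² - 21 - 3 = 144 - 24 ≡ 5; y = λ·(21 - 5) - 11 ≡ 20. → (5, 20)
3G = (5, 20).
Finally 3G + H:
(5, 20) + (1, 5). λ = (5 - 20)/(1 - 5) ≡ 8/19 mod 23. 19⁻¹ ≡ 17 (mod 23), so λ ≡ 21.
  x = λ² - 5 - 1 = 441 - 6 ≡ 21; y = λ·(5 - 21) - 20 ≡ 12. → (21, 12)

(21, 12)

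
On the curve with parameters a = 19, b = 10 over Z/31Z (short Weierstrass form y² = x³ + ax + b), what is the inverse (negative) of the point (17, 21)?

(17, 10)

-(17, 21) = (17, -21 mod 31) = (17, 10).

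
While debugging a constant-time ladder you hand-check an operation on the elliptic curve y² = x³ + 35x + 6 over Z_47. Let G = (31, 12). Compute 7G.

Double-and-add on 7 = (111)₂. Start with G = (31, 12) for the leading 1-bit.
double: tangent at (31, 12): λ = (3·31² + 35)/(2·12) ≡ 4/24. 24⁻¹ ≡ 2 (mod 47), so λ ≡ 4·2 ≡ 8.
  x = λ² - 31 - 31 = 64 - 62 ≡ 2; y = λ·(31 - 2) - 12 ≡ 32. → (2, 32)
add G: (2, 32) + (31, 12). λ = (12 - 32)/(31 - 2) ≡ 27/29 mod 47. 29⁻¹ ≡ 13 (mod 47), so λ ≡ 22.
  x = λ² - 2 - 31 = 484 - 33 ≡ 28; y = λ·(2 - 28) - 32 ≡ 7. → (28, 7)
double: tangent at (28, 7): λ = (3·28² + 35)/(2·7) ≡ 37/14. 14⁻¹ ≡ 37 (mod 47) since 14·37 = 518 ≡ 1, so λ ≡ 37·37 ≡ 6.
  x = λ² - 28 - 28 = 36 - 56 ≡ 27; y = λ·(28 - 27) - 7 ≡ 46. → (27, 46)
add G: (27, 46) + (31, 12). λ = (12 - 46)/(31 - 27) ≡ 13/4 mod 47. 4⁻¹ ≡ 12 (mod 47) since 4·12 = 48 ≡ 1, so λ ≡ 15.
  x = λ² - 27 - 31 = 225 - 58 ≡ 26; y = λ·(27 - 26) - 46 ≡ 16. → (26, 16)

(26, 16)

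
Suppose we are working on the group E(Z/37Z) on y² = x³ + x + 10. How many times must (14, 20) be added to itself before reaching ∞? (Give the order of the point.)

2P: tangent at (14, 20): λ = (3·14² + 1)/(2·20) ≡ 34/3. 3⁻¹ ≡ 25 (mod 37) since 3·25 = 75 ≡ 1, so λ ≡ 34·25 ≡ 36.
  x = λ² - 14 - 14 = 1296 - 28 ≡ 10; y = λ·(14 - 10) - 20 ≡ 13. → (10, 13)
3P: (10, 13) + (14, 20). λ = (20 - 13)/(14 - 10) ≡ 7/4 mod 37. 4⁻¹ ≡ 28 (mod 37), so λ ≡ 11.
  x = λ² - 10 - 14 = 121 - 24 ≡ 23; y = λ·(10 - 23) - 13 ≡ 29. → (23, 29)
4P: (23, 29) + (14, 20). λ = (20 - 29)/(14 - 23) ≡ 28/28 mod 37. 28⁻¹ ≡ 4 (mod 37) since 28·4 = 112 ≡ 1, so λ ≡ 1.
  x = λ² - 23 - 14 = 1 - 37 ≡ 1; y = λ·(23 - 1) - 29 ≡ 30. → (1, 30)
5P: (1, 30) + (14, 20). λ = (20 - 30)/(14 - 1) ≡ 27/13 mod 37. 13⁻¹ ≡ 20 (mod 37) since 13·20 = 260 ≡ 1, so λ ≡ 22.
  x = λ² - 1 - 14 = 484 - 15 ≡ 25; y = λ·(1 - 25) - 30 ≡ 34. → (25, 34)
6P: (25, 34) + (14, 20). λ = (20 - 34)/(14 - 25) ≡ 23/26 mod 37. 26⁻¹ ≡ 10 (mod 37), so λ ≡ 8.
  x = λ² - 25 - 14 = 64 - 39 ≡ 25; y = λ·(25 - 25) - 34 ≡ 3. → (25, 3)
7P: (25, 3) + (14, 20). λ = (20 - 3)/(14 - 25) ≡ 17/26 mod 37. 26⁻¹ ≡ 10 (mod 37), so λ ≡ 22.
  x = λ² - 25 - 14 = 484 - 39 ≡ 1; y = λ·(25 - 1) - 3 ≡ 7. → (1, 7)
8P: (1, 7) + (14, 20). λ = (20 - 7)/(14 - 1) ≡ 13/13 mod 37. 13⁻¹ ≡ 20 (mod 37) since 13·20 = 260 ≡ 1, so λ ≡ 1.
  x = λ² - 1 - 14 = 1 - 15 ≡ 23; y = λ·(1 - 23) - 7 ≡ 8. → (23, 8)
9P: (23, 8) + (14, 20). λ = (20 - 8)/(14 - 23) ≡ 12/28 mod 37. 28⁻¹ ≡ 4 (mod 37) since 28·4 = 112 ≡ 1, so λ ≡ 11.
  x = λ² - 23 - 14 = 121 - 37 ≡ 10; y = λ·(23 - 10) - 8 ≡ 24. → (10, 24)
10P: (10, 24) + (14, 20). λ = (20 - 24)/(14 - 10) ≡ 33/4 mod 37. 4⁻¹ ≡ 28 (mod 37), so λ ≡ 36.
  x = λ² - 10 - 14 = 1296 - 24 ≡ 14; y = λ·(10 - 14) - 24 ≡ 17. → (14, 17)
11P: (14, 17) + (14, 20): same x and y₁ ≡ -y₂, so the sum is ∞.
11P = ∞, so the order is 11.

11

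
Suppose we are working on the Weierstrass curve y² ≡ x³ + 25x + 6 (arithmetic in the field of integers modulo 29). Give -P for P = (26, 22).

(26, 7)

-(26, 22) = (26, -22 mod 29) = (26, 7).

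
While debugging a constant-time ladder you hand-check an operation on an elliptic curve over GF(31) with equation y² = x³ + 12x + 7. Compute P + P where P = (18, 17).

tangent at (18, 17): λ = (3·18² + 12)/(2·17) ≡ 23/3. 3⁻¹ ≡ 21 (mod 31) since 3·21 = 63 ≡ 1, so λ ≡ 23·21 ≡ 18.
  x = λ² - 18 - 18 = 324 - 36 ≡ 9; y = λ·(18 - 9) - 17 ≡ 21. → (9, 21)

(9, 21)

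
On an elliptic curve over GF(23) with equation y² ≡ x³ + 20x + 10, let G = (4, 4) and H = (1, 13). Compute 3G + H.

First 3G:
Repeated addition: build up to 3G.
2G: tangent at (4, 4): λ = (3·4² + 20)/(2·4) ≡ 22/8. 8⁻¹ ≡ 3 (mod 23), so λ ≡ 22·3 ≡ 20.
  x = λ² - 4 - 4 = 400 - 8 ≡ 1; y = λ·(4 - 1) - 4 ≡ 10. → (1, 10)
3G: (1, 10) + (4, 4). λ = (4 - 10)/(4 - 1) ≡ 17/3 mod 23. 3⁻¹ ≡ 8 (mod 23), so λ ≡ 21.
  x = λ² - 1 - 4 = 441 - 5 ≡ 22; y = λ·(1 - 22) - 10 ≡ 9. → (22, 9)
3G = (22, 9).
Finally 3G + H:
(22, 9) + (1, 13). λ = (13 - 9)/(1 - 22) ≡ 4/2 mod 23. 2⁻¹ ≡ 12 (mod 23) since 2·12 = 24 ≡ 1, so λ ≡ 2.
  x = λ² - 22 - 1 = 4 - 23 ≡ 4; y = λ·(22 - 4) - 9 ≡ 4. → (4, 4)

(4, 4)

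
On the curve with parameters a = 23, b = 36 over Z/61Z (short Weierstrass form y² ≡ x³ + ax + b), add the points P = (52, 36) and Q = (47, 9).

(52, 36) + (47, 9). λ = (9 - 36)/(47 - 52) ≡ 34/56 mod 61. 56⁻¹ ≡ 12 (mod 61), so λ ≡ 42.
  x = λ² - 52 - 47 = 1764 - 99 ≡ 18; y = λ·(52 - 18) - 36 ≡ 50. → (18, 50)

(18, 50)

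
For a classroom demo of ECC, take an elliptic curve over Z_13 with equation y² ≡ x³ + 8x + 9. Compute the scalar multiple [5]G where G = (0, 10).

(0, 3)

Double-and-add on 5 = (101)₂. Start with G = (0, 10) for the leading 1-bit.
double: tangent at (0, 10): λ = (3·0² + 8)/(2·10) ≡ 8/7. 7⁻¹ ≡ 2 (mod 13) since 7·2 = 14 ≡ 1, so λ ≡ 8·2 ≡ 3.
  x = λ² - 0 - 0 = 9 - 0 ≡ 9; y = λ·(0 - 9) - 10 ≡ 2. → (9, 2)
double: tangent at (9, 2): λ = (3·9² + 8)/(2·2) ≡ 4/4. 4⁻¹ ≡ 10 (mod 13) since 4·10 = 40 ≡ 1, so λ ≡ 4·10 ≡ 1.
  x = λ² - 9 - 9 = 1 - 18 ≡ 9; y = λ·(9 - 9) - 2 ≡ 11. → (9, 11)
add G: (9, 11) + (0, 10). λ = (10 - 11)/(0 - 9) ≡ 12/4 mod 13. 4⁻¹ ≡ 10 (mod 13), so λ ≡ 3.
  x = λ² - 9 - 0 = 9 - 9 ≡ 0; y = λ·(9 - 0) - 11 ≡ 3. → (0, 3)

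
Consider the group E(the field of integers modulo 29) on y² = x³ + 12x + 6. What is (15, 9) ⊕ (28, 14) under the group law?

(15, 9) + (28, 14). λ = (14 - 9)/(28 - 15) ≡ 5/13 mod 29. 13⁻¹ ≡ 9 (mod 29) since 13·9 = 117 ≡ 1, so λ ≡ 16.
  x = λ² - 15 - 28 = 256 - 43 ≡ 10; y = λ·(15 - 10) - 9 ≡ 13. → (10, 13)

(10, 13)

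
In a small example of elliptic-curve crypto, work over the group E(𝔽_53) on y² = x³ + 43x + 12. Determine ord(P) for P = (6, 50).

7

2P: tangent at (6, 50): λ = (3·6² + 43)/(2·50) ≡ 45/47. 47⁻¹ ≡ 44 (mod 53), so λ ≡ 45·44 ≡ 19.
  x = λ² - 6 - 6 = 361 - 12 ≡ 31; y = λ·(6 - 31) - 50 ≡ 5. → (31, 5)
3P: (31, 5) + (6, 50). λ = (50 - 5)/(6 - 31) ≡ 45/28 mod 53. 28⁻¹ ≡ 36 (mod 53), so λ ≡ 30.
  x = λ² - 31 - 6 = 900 - 37 ≡ 15; y = λ·(31 - 15) - 5 ≡ 51. → (15, 51)
4P: (15, 51) + (6, 50). λ = (50 - 51)/(6 - 15) ≡ 52/44 mod 53. 44⁻¹ ≡ 47 (mod 53) since 44·47 = 2068 ≡ 1, so λ ≡ 6.
  x = λ² - 15 - 6 = 36 - 21 ≡ 15; y = λ·(15 - 15) - 51 ≡ 2. → (15, 2)
5P: (15, 2) + (6, 50). λ = (50 - 2)/(6 - 15) ≡ 48/44 mod 53. 44⁻¹ ≡ 47 (mod 53), so λ ≡ 30.
  x = λ² - 15 - 6 = 900 - 21 ≡ 31; y = λ·(15 - 31) - 2 ≡ 48. → (31, 48)
6P: (31, 48) + (6, 50). λ = (50 - 48)/(6 - 31) ≡ 2/28 mod 53. 28⁻¹ ≡ 36 (mod 53) since 28·36 = 1008 ≡ 1, so λ ≡ 19.
  x = λ² - 31 - 6 = 361 - 37 ≡ 6; y = λ·(31 - 6) - 48 ≡ 3. → (6, 3)
7P: (6, 3) + (6, 50): same x and y₁ ≡ -y₂, so the sum is O.
7P = O, so the order is 7.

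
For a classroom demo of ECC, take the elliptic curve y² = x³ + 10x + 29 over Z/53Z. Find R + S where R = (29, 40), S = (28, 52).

(34, 20)

(29, 40) + (28, 52). λ = (52 - 40)/(28 - 29) ≡ 12/52 mod 53. 52⁻¹ ≡ 52 (mod 53) since 52·52 = 2704 ≡ 1, so λ ≡ 41.
  x = λ² - 29 - 28 = 1681 - 57 ≡ 34; y = λ·(29 - 34) - 40 ≡ 20. → (34, 20)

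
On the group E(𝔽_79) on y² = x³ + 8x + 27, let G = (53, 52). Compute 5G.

(28, 77)

Repeated addition: build up to 5G.
2G: tangent at (53, 52): λ = (3·53² + 8)/(2·52) ≡ 61/25. 25⁻¹ ≡ 19 (mod 79), so λ ≡ 61·19 ≡ 53.
  x = λ² - 53 - 53 = 2809 - 106 ≡ 17; y = λ·(53 - 17) - 52 ≡ 39. → (17, 39)
3G: (17, 39) + (53, 52). λ = (52 - 39)/(53 - 17) ≡ 13/36 mod 79. 36⁻¹ ≡ 11 (mod 79), so λ ≡ 64.
  x = λ² - 17 - 53 = 4096 - 70 ≡ 76; y = λ·(17 - 76) - 39 ≡ 56. → (76, 56)
4G: (76, 56) + (53, 52). λ = (52 - 56)/(53 - 76) ≡ 75/56 mod 79. 56⁻¹ ≡ 24 (mod 79), so λ ≡ 62.
  x = λ² - 76 - 53 = 3844 - 129 ≡ 2; y = λ·(76 - 2) - 56 ≡ 29. → (2, 29)
5G: (2, 29) + (53, 52). λ = (52 - 29)/(53 - 2) ≡ 23/51 mod 79. 51⁻¹ ≡ 31 (mod 79) since 51·31 = 1581 ≡ 1, so λ ≡ 2.
  x = λ² - 2 - 53 = 4 - 55 ≡ 28; y = λ·(2 - 28) - 29 ≡ 77. → (28, 77)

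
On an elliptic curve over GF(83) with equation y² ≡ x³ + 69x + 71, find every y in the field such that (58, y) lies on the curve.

x³ + 69x + 71 = 199185 ≡ 68 (mod 83).
Square roots of 68 mod 83: 20 and 63 (since 20² = 400 ≡ 68).

20, 63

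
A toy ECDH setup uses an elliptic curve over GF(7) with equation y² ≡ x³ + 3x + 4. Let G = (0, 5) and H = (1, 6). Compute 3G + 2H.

(0, 2)

First 3G:
Repeated addition: build up to 3G.
2G: tangent at (0, 5): λ = (3·0² + 3)/(2·5) ≡ 3/3. 3⁻¹ ≡ 5 (mod 7), so λ ≡ 3·5 ≡ 1.
  x = λ² - 0 - 0 = 1 - 0 ≡ 1; y = λ·(0 - 1) - 5 ≡ 1. → (1, 1)
3G: (1, 1) + (0, 5). λ = (5 - 1)/(0 - 1) ≡ 4/6 mod 7. 6⁻¹ ≡ 6 (mod 7) since 6·6 = 36 ≡ 1, so λ ≡ 3.
  x = λ² - 1 - 0 = 9 - 1 ≡ 1; y = λ·(1 - 1) - 1 ≡ 6. → (1, 6)
3G = (1, 6).
Next 2H:
Repeated addition: build up to 2H.
2H: tangent at (1, 6): λ = (3·1² + 3)/(2·6) ≡ 6/5. 5⁻¹ ≡ 3 (mod 7), so λ ≡ 6·3 ≡ 4.
  x = λ² - 1 - 1 = 16 - 2 ≡ 0; y = λ·(1 - 0) - 6 ≡ 5. → (0, 5)
2H = (0, 5).
Finally 3G + 2H:
(1, 6) + (0, 5). λ = (5 - 6)/(0 - 1) ≡ 6/6 mod 7. 6⁻¹ ≡ 6 (mod 7), so λ ≡ 1.
  x = λ² - 1 - 0 = 1 - 1 ≡ 0; y = λ·(1 - 0) - 6 ≡ 2. → (0, 2)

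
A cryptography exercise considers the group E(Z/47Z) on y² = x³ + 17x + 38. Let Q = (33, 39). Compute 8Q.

Repeated addition: build up to 8Q.
2Q: tangent at (33, 39): λ = (3·33² + 17)/(2·39) ≡ 41/31. 31⁻¹ ≡ 44 (mod 47), so λ ≡ 41·44 ≡ 18.
  x = λ² - 33 - 33 = 324 - 66 ≡ 23; y = λ·(33 - 23) - 39 ≡ 0. → (23, 0)
3Q: (23, 0) + (33, 39). λ = (39 - 0)/(33 - 23) ≡ 39/10 mod 47. 10⁻¹ ≡ 33 (mod 47), so λ ≡ 18.
  x = λ² - 23 - 33 = 324 - 56 ≡ 33; y = λ·(23 - 33) - 0 ≡ 8. → (33, 8)
4Q: (33, 8) + (33, 39): same x and y₁ ≡ -y₂, so the sum is O.
5Q: O + (33, 39) = (33, 39) (identity).
6Q: tangent at (33, 39): λ = (3·33² + 17)/(2·39) ≡ 41/31. 31⁻¹ ≡ 44 (mod 47), so λ ≡ 41·44 ≡ 18.
  x = λ² - 33 - 33 = 324 - 66 ≡ 23; y = λ·(33 - 23) - 39 ≡ 0. → (23, 0)
7Q: (23, 0) + (33, 39). λ = (39 - 0)/(33 - 23) ≡ 39/10 mod 47. 10⁻¹ ≡ 33 (mod 47), so λ ≡ 18.
  x = λ² - 23 - 33 = 324 - 56 ≡ 33; y = λ·(23 - 33) - 0 ≡ 8. → (33, 8)
8Q: (33, 8) + (33, 39): same x and y₁ ≡ -y₂, so the sum is O.

O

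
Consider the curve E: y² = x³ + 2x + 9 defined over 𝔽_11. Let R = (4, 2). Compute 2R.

(8, 3)

tangent at (4, 2): λ = (3·4² + 2)/(2·2) ≡ 6/4. 4⁻¹ ≡ 3 (mod 11) since 4·3 = 12 ≡ 1, so λ ≡ 6·3 ≡ 7.
  x = λ² - 4 - 4 = 49 - 8 ≡ 8; y = λ·(4 - 8) - 2 ≡ 3. → (8, 3)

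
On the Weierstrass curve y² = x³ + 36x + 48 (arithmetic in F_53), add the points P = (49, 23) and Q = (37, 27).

(49, 23) + (37, 27). λ = (27 - 23)/(37 - 49) ≡ 4/41 mod 53. 41⁻¹ ≡ 22 (mod 53), so λ ≡ 35.
  x = λ² - 49 - 37 = 1225 - 86 ≡ 26; y = λ·(49 - 26) - 23 ≡ 40. → (26, 40)

(26, 40)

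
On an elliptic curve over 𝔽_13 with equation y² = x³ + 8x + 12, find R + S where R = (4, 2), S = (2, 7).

(4, 2) + (2, 7). λ = (7 - 2)/(2 - 4) ≡ 5/11 mod 13. 11⁻¹ ≡ 6 (mod 13), so λ ≡ 4.
  x = λ² - 4 - 2 = 16 - 6 ≡ 10; y = λ·(4 - 10) - 2 ≡ 0. → (10, 0)

(10, 0)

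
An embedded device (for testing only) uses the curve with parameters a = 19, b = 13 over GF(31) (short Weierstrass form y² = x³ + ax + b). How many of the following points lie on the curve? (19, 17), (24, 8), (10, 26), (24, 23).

(19, 17): 17² ≡ 10, rhs ≡ 10 → on.
(24, 8): 8² ≡ 2, rhs ≡ 2 → on.
(10, 26): 26² ≡ 25, rhs ≡ 25 → on.
(24, 23): 23² ≡ 2, rhs ≡ 2 → on.

4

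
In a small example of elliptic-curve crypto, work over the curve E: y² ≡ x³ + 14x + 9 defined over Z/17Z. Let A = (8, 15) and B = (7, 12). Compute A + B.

(8, 15) + (7, 12). λ = (12 - 15)/(7 - 8) ≡ 14/16 mod 17. 16⁻¹ ≡ 16 (mod 17) since 16·16 = 256 ≡ 1, so λ ≡ 3.
  x = λ² - 8 - 7 = 9 - 15 ≡ 11; y = λ·(8 - 11) - 15 ≡ 10. → (11, 10)

(11, 10)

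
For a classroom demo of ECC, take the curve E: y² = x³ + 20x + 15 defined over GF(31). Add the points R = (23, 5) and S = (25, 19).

(23, 5) + (25, 19). λ = (19 - 5)/(25 - 23) ≡ 14/2 mod 31. 2⁻¹ ≡ 16 (mod 31), so λ ≡ 7.
  x = λ² - 23 - 25 = 49 - 48 ≡ 1; y = λ·(23 - 1) - 5 ≡ 25. → (1, 25)

(1, 25)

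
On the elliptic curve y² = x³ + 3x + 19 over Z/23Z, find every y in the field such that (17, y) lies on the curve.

x³ + 3x + 19 = 4983 ≡ 15 (mod 23).
15 is a non-residue mod 23; no y exists.

none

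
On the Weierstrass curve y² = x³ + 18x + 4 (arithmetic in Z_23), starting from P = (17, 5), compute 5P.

(3, 4)

Double-and-add on 5 = (101)₂. Start with P = (17, 5) for the leading 1-bit.
double: tangent at (17, 5): λ = (3·17² + 18)/(2·5) ≡ 11/10. 10⁻¹ ≡ 7 (mod 23) since 10·7 = 70 ≡ 1, so λ ≡ 11·7 ≡ 8.
  x = λ² - 17 - 17 = 64 - 34 ≡ 7; y = λ·(17 - 7) - 5 ≡ 6. → (7, 6)
double: tangent at (7, 6): λ = (3·7² + 18)/(2·6) ≡ 4/12. 12⁻¹ ≡ 2 (mod 23) since 12·2 = 24 ≡ 1, so λ ≡ 4·2 ≡ 8.
  x = λ² - 7 - 7 = 64 - 14 ≡ 4; y = λ·(7 - 4) - 6 ≡ 18. → (4, 18)
add P: (4, 18) + (17, 5). λ = (5 - 18)/(17 - 4) ≡ 10/13 mod 23. 13⁻¹ ≡ 16 (mod 23), so λ ≡ 22.
  x = λ² - 4 - 17 = 484 - 21 ≡ 3; y = λ·(4 - 3) - 18 ≡ 4. → (3, 4)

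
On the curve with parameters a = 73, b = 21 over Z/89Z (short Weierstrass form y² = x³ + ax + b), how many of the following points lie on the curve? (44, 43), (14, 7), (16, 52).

(44, 43): 43² ≡ 69, rhs ≡ 40 → off.
(14, 7): 7² ≡ 49, rhs ≡ 49 → on.
(16, 52): 52² ≡ 34, rhs ≡ 34 → on.

2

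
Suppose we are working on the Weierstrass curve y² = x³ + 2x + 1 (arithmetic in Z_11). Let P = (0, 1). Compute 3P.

(8, 1)

Repeated addition: build up to 3P.
2P: tangent at (0, 1): λ = (3·0² + 2)/(2·1) ≡ 2/2. 2⁻¹ ≡ 6 (mod 11), so λ ≡ 2·6 ≡ 1.
  x = λ² - 0 - 0 = 1 - 0 ≡ 1; y = λ·(0 - 1) - 1 ≡ 9. → (1, 9)
3P: (1, 9) + (0, 1). λ = (1 - 9)/(0 - 1) ≡ 3/10 mod 11. 10⁻¹ ≡ 10 (mod 11), so λ ≡ 8.
  x = λ² - 1 - 0 = 64 - 1 ≡ 8; y = λ·(1 - 8) - 9 ≡ 1. → (8, 1)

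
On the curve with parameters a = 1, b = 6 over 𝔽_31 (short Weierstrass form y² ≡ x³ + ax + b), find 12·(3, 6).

Write G = (3, 6).
Repeated addition: build up to 12G.
2G: tangent at (3, 6): λ = (3·3² + 1)/(2·6) ≡ 28/12. 12⁻¹ ≡ 13 (mod 31) since 12·13 = 156 ≡ 1, so λ ≡ 28·13 ≡ 23.
  x = λ² - 3 - 3 = 529 - 6 ≡ 27; y = λ·(3 - 27) - 6 ≡ 0. → (27, 0)
3G: (27, 0) + (3, 6). λ = (6 - 0)/(3 - 27) ≡ 6/7 mod 31. 7⁻¹ ≡ 9 (mod 31) since 7·9 = 63 ≡ 1, so λ ≡ 23.
  x = λ² - 27 - 3 = 529 - 30 ≡ 3; y = λ·(27 - 3) - 0 ≡ 25. → (3, 25)
4G: (3, 25) + (3, 6): same x and y₁ ≡ -y₂, so the sum is O.
5G: O + (3, 6) = (3, 6) (identity).
6G: tangent at (3, 6): λ = (3·3² + 1)/(2·6) ≡ 28/12. 12⁻¹ ≡ 13 (mod 31) since 12·13 = 156 ≡ 1, so λ ≡ 28·13 ≡ 23.
  x = λ² - 3 - 3 = 529 - 6 ≡ 27; y = λ·(3 - 27) - 6 ≡ 0. → (27, 0)
7G: (27, 0) + (3, 6). λ = (6 - 0)/(3 - 27) ≡ 6/7 mod 31. 7⁻¹ ≡ 9 (mod 31) since 7·9 = 63 ≡ 1, so λ ≡ 23.
  x = λ² - 27 - 3 = 529 - 30 ≡ 3; y = λ·(27 - 3) - 0 ≡ 25. → (3, 25)
8G: (3, 25) + (3, 6): same x and y₁ ≡ -y₂, so the sum is O.
9G: O + (3, 6) = (3, 6) (identity).
10G: tangent at (3, 6): λ = (3·3² + 1)/(2·6) ≡ 28/12. 12⁻¹ ≡ 13 (mod 31), so λ ≡ 28·13 ≡ 23.
  x = λ² - 3 - 3 = 529 - 6 ≡ 27; y = λ·(3 - 27) - 6 ≡ 0. → (27, 0)
11G: (27, 0) + (3, 6). λ = (6 - 0)/(3 - 27) ≡ 6/7 mod 31. 7⁻¹ ≡ 9 (mod 31) since 7·9 = 63 ≡ 1, so λ ≡ 23.
  x = λ² - 27 - 3 = 529 - 30 ≡ 3; y = λ·(27 - 3) - 0 ≡ 25. → (3, 25)
12G: (3, 25) + (3, 6): same x and y₁ ≡ -y₂, so the sum is O.

O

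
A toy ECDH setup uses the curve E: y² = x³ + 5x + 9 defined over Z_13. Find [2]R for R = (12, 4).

tangent at (12, 4): λ = (3·12² + 5)/(2·4) ≡ 8/8. 8⁻¹ ≡ 5 (mod 13), so λ ≡ 8·5 ≡ 1.
  x = λ² - 12 - 12 = 1 - 24 ≡ 3; y = λ·(12 - 3) - 4 ≡ 5. → (3, 5)

(3, 5)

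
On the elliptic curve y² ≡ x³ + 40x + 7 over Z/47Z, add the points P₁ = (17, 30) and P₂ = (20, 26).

(17, 30) + (20, 26). λ = (26 - 30)/(20 - 17) ≡ 43/3 mod 47. 3⁻¹ ≡ 16 (mod 47) since 3·16 = 48 ≡ 1, so λ ≡ 30.
  x = λ² - 17 - 20 = 900 - 37 ≡ 17; y = λ·(17 - 17) - 30 ≡ 17. → (17, 17)

(17, 17)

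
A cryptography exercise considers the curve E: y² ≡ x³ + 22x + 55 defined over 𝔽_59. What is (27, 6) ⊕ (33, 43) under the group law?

(27, 6) + (33, 43). λ = (43 - 6)/(33 - 27) ≡ 37/6 mod 59. 6⁻¹ ≡ 10 (mod 59), so λ ≡ 16.
  x = λ² - 27 - 33 = 256 - 60 ≡ 19; y = λ·(27 - 19) - 6 ≡ 4. → (19, 4)

(19, 4)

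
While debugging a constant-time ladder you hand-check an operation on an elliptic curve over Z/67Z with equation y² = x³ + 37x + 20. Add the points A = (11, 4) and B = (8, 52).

(36, 61)

(11, 4) + (8, 52). λ = (52 - 4)/(8 - 11) ≡ 48/64 mod 67. 64⁻¹ ≡ 22 (mod 67), so λ ≡ 51.
  x = λ² - 11 - 8 = 2601 - 19 ≡ 36; y = λ·(11 - 36) - 4 ≡ 61. → (36, 61)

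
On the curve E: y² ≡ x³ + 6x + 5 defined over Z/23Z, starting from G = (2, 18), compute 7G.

Repeated addition: build up to 7G.
2G: tangent at (2, 18): λ = (3·2² + 6)/(2·18) ≡ 18/13. 13⁻¹ ≡ 16 (mod 23), so λ ≡ 18·16 ≡ 12.
  x = λ² - 2 - 2 = 144 - 4 ≡ 2; y = λ·(2 - 2) - 18 ≡ 5. → (2, 5)
3G: (2, 5) + (2, 18): same x and y₁ ≡ -y₂, so the sum is ∞.
4G: ∞ + (2, 18) = (2, 18) (identity).
5G: tangent at (2, 18): λ = (3·2² + 6)/(2·18) ≡ 18/13. 13⁻¹ ≡ 16 (mod 23) since 13·16 = 208 ≡ 1, so λ ≡ 18·16 ≡ 12.
  x = λ² - 2 - 2 = 144 - 4 ≡ 2; y = λ·(2 - 2) - 18 ≡ 5. → (2, 5)
6G: (2, 5) + (2, 18): same x and y₁ ≡ -y₂, so the sum is ∞.
7G: ∞ + (2, 18) = (2, 18) (identity).

(2, 18)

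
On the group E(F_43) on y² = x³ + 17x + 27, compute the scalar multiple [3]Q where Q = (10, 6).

(37, 28)

Repeated addition: build up to 3Q.
2Q: tangent at (10, 6): λ = (3·10² + 17)/(2·6) ≡ 16/12. 12⁻¹ ≡ 18 (mod 43), so λ ≡ 16·18 ≡ 30.
  x = λ² - 10 - 10 = 900 - 20 ≡ 20; y = λ·(10 - 20) - 6 ≡ 38. → (20, 38)
3Q: (20, 38) + (10, 6). λ = (6 - 38)/(10 - 20) ≡ 11/33 mod 43. 33⁻¹ ≡ 30 (mod 43) since 33·30 = 990 ≡ 1, so λ ≡ 29.
  x = λ² - 20 - 10 = 841 - 30 ≡ 37; y = λ·(20 - 37) - 38 ≡ 28. → (37, 28)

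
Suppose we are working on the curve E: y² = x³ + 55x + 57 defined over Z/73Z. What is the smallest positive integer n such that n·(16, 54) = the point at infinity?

2P: tangent at (16, 54): λ = (3·16² + 55)/(2·54) ≡ 20/35. 35⁻¹ ≡ 48 (mod 73) since 35·48 = 1680 ≡ 1, so λ ≡ 20·48 ≡ 11.
  x = λ² - 16 - 16 = 121 - 32 ≡ 16; y = λ·(16 - 16) - 54 ≡ 19. → (16, 19)
3P: (16, 19) + (16, 54): same x and y₁ ≡ -y₂, so the sum is the point at infinity.
3P = the point at infinity, so the order is 3.

3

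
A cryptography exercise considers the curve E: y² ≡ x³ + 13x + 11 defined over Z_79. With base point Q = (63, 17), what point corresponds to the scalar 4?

Repeated addition: build up to 4Q.
2Q: tangent at (63, 17): λ = (3·63² + 13)/(2·17) ≡ 70/34. 34⁻¹ ≡ 7 (mod 79), so λ ≡ 70·7 ≡ 16.
  x = λ² - 63 - 63 = 256 - 126 ≡ 51; y = λ·(63 - 51) - 17 ≡ 17. → (51, 17)
3Q: (51, 17) + (63, 17). λ = (17 - 17)/(63 - 51) ≡ 0/12 mod 79. 12⁻¹ ≡ 33 (mod 79), so λ ≡ 0.
  x = λ² - 51 - 63 = 0 - 114 ≡ 44; y = λ·(51 - 44) - 17 ≡ 62. → (44, 62)
4Q: (44, 62) + (63, 17). λ = (17 - 62)/(63 - 44) ≡ 34/19 mod 79. 19⁻¹ ≡ 25 (mod 79) since 19·25 = 475 ≡ 1, so λ ≡ 60.
  x = λ² - 44 - 63 = 3600 - 107 ≡ 17; y = λ·(44 - 17) - 62 ≡ 57. → (17, 57)

(17, 57)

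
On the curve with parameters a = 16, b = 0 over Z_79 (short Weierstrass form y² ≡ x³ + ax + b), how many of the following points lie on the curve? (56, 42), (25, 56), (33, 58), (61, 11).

3

(56, 42): 42² ≡ 26, rhs ≡ 26 → on.
(25, 56): 56² ≡ 55, rhs ≡ 67 → off.
(33, 58): 58² ≡ 46, rhs ≡ 46 → on.
(61, 11): 11² ≡ 42, rhs ≡ 42 → on.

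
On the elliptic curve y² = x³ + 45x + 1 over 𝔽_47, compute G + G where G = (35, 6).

(9, 17)

tangent at (35, 6): λ = (3·35² + 45)/(2·6) ≡ 7/12. 12⁻¹ ≡ 4 (mod 47) since 12·4 = 48 ≡ 1, so λ ≡ 7·4 ≡ 28.
  x = λ² - 35 - 35 = 784 - 70 ≡ 9; y = λ·(35 - 9) - 6 ≡ 17. → (9, 17)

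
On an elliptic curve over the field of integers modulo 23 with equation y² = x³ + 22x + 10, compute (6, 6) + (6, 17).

The two points share x = 6 and their y-coordinates satisfy 6 + 17 ≡ 0 (mod 23), so they are inverses. Their sum is 𝒪.

O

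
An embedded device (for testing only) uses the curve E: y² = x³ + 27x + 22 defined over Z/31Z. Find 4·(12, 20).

Write Q = (12, 20).
Repeated addition: build up to 4Q.
2Q: tangent at (12, 20): λ = (3·12² + 27)/(2·20) ≡ 25/9. 9⁻¹ ≡ 7 (mod 31) since 9·7 = 63 ≡ 1, so λ ≡ 25·7 ≡ 20.
  x = λ² - 12 - 12 = 400 - 24 ≡ 4; y = λ·(12 - 4) - 20 ≡ 16. → (4, 16)
3Q: (4, 16) + (12, 20). λ = (20 - 16)/(12 - 4) ≡ 4/8 mod 31. 8⁻¹ ≡ 4 (mod 31), so λ ≡ 16.
  x = λ² - 4 - 12 = 256 - 16 ≡ 23; y = λ·(4 - 23) - 16 ≡ 21. → (23, 21)
4Q: (23, 21) + (12, 20). λ = (20 - 21)/(12 - 23) ≡ 30/20 mod 31. 20⁻¹ ≡ 14 (mod 31) since 20·14 = 280 ≡ 1, so λ ≡ 17.
  x = λ² - 23 - 12 = 289 - 35 ≡ 6; y = λ·(23 - 6) - 21 ≡ 20. → (6, 20)

(6, 20)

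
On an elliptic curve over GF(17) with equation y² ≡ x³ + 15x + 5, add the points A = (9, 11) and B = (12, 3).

(5, 1)

(9, 11) + (12, 3). λ = (3 - 11)/(12 - 9) ≡ 9/3 mod 17. 3⁻¹ ≡ 6 (mod 17) since 3·6 = 18 ≡ 1, so λ ≡ 3.
  x = λ² - 9 - 12 = 9 - 21 ≡ 5; y = λ·(9 - 5) - 11 ≡ 1. → (5, 1)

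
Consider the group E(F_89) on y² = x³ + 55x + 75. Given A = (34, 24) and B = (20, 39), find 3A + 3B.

(3, 0)

First 3A:
Repeated addition: build up to 3A.
2A: tangent at (34, 24): λ = (3·34² + 55)/(2·24) ≡ 52/48. 48⁻¹ ≡ 13 (mod 89), so λ ≡ 52·13 ≡ 53.
  x = λ² - 34 - 34 = 2809 - 68 ≡ 71; y = λ·(34 - 71) - 24 ≡ 62. → (71, 62)
3A: (71, 62) + (34, 24). λ = (24 - 62)/(34 - 71) ≡ 51/52 mod 89. 52⁻¹ ≡ 12 (mod 89) since 52·12 = 624 ≡ 1, so λ ≡ 78.
  x = λ² - 71 - 34 = 6084 - 105 ≡ 16; y = λ·(71 - 16) - 62 ≡ 45. → (16, 45)
3A = (16, 45).
Next 3B:
Repeated addition: build up to 3B.
2B: tangent at (20, 39): λ = (3·20² + 55)/(2·39) ≡ 9/78. 78⁻¹ ≡ 8 (mod 89), so λ ≡ 9·8 ≡ 72.
  x = λ² - 20 - 20 = 5184 - 40 ≡ 71; y = λ·(20 - 71) - 39 ≡ 27. → (71, 27)
3B: (71, 27) + (20, 39). λ = (39 - 27)/(20 - 71) ≡ 12/38 mod 89. 38⁻¹ ≡ 82 (mod 89), so λ ≡ 5.
  x = λ² - 71 - 20 = 25 - 91 ≡ 23; y = λ·(71 - 23) - 27 ≡ 35. → (23, 35)
3B = (23, 35).
Finally 3A + 3B:
(16, 45) + (23, 35). λ = (35 - 45)/(23 - 16) ≡ 79/7 mod 89. 7⁻¹ ≡ 51 (mod 89), so λ ≡ 24.
  x = λ² - 16 - 23 = 576 - 39 ≡ 3; y = λ·(16 - 3) - 45 ≡ 0. → (3, 0)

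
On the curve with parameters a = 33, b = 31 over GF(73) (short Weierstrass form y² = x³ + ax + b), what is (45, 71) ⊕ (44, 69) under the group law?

(61, 43)

(45, 71) + (44, 69). λ = (69 - 71)/(44 - 45) ≡ 71/72 mod 73. 72⁻¹ ≡ 72 (mod 73), so λ ≡ 2.
  x = λ² - 45 - 44 = 4 - 89 ≡ 61; y = λ·(45 - 61) - 71 ≡ 43. → (61, 43)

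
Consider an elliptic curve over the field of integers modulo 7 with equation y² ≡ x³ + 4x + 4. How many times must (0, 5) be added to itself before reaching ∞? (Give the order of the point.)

10

2P: tangent at (0, 5): λ = (3·0² + 4)/(2·5) ≡ 4/3. 3⁻¹ ≡ 5 (mod 7) since 3·5 = 15 ≡ 1, so λ ≡ 4·5 ≡ 6.
  x = λ² - 0 - 0 = 36 - 0 ≡ 1; y = λ·(0 - 1) - 5 ≡ 3. → (1, 3)
3P: (1, 3) + (0, 5). λ = (5 - 3)/(0 - 1) ≡ 2/6 mod 7. 6⁻¹ ≡ 6 (mod 7) since 6·6 = 36 ≡ 1, so λ ≡ 5.
  x = λ² - 1 - 0 = 25 - 1 ≡ 3; y = λ·(1 - 3) - 3 ≡ 1. → (3, 1)
4P: (3, 1) + (0, 5). λ = (5 - 1)/(0 - 3) ≡ 4/4 mod 7. 4⁻¹ ≡ 2 (mod 7) since 4·2 = 8 ≡ 1, so λ ≡ 1.
  x = λ² - 3 - 0 = 1 - 3 ≡ 5; y = λ·(3 - 5) - 1 ≡ 4. → (5, 4)
5P: (5, 4) + (0, 5). λ = (5 - 4)/(0 - 5) ≡ 1/2 mod 7. 2⁻¹ ≡ 4 (mod 7) since 2·4 = 8 ≡ 1, so λ ≡ 4.
  x = λ² - 5 - 0 = 16 - 5 ≡ 4; y = λ·(5 - 4) - 4 ≡ 0. → (4, 0)
6P: (4, 0) + (0, 5). λ = (5 - 0)/(0 - 4) ≡ 5/3 mod 7. 3⁻¹ ≡ 5 (mod 7), so λ ≡ 4.
  x = λ² - 4 - 0 = 16 - 4 ≡ 5; y = λ·(4 - 5) - 0 ≡ 3. → (5, 3)
7P: (5, 3) + (0, 5). λ = (5 - 3)/(0 - 5) ≡ 2/2 mod 7. 2⁻¹ ≡ 4 (mod 7) since 2·4 = 8 ≡ 1, so λ ≡ 1.
  x = λ² - 5 - 0 = 1 - 5 ≡ 3; y = λ·(5 - 3) - 3 ≡ 6. → (3, 6)
8P: (3, 6) + (0, 5). λ = (5 - 6)/(0 - 3) ≡ 6/4 mod 7. 4⁻¹ ≡ 2 (mod 7), so λ ≡ 5.
  x = λ² - 3 - 0 = 25 - 3 ≡ 1; y = λ·(3 - 1) - 6 ≡ 4. → (1, 4)
9P: (1, 4) + (0, 5). λ = (5 - 4)/(0 - 1) ≡ 1/6 mod 7. 6⁻¹ ≡ 6 (mod 7) since 6·6 = 36 ≡ 1, so λ ≡ 6.
  x = λ² - 1 - 0 = 36 - 1 ≡ 0; y = λ·(1 - 0) - 4 ≡ 2. → (0, 2)
10P: (0, 2) + (0, 5): same x and y₁ ≡ -y₂, so the sum is ∞.
10P = ∞, so the order is 10.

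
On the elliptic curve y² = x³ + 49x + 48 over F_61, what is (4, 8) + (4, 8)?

(39, 20)

tangent at (4, 8): λ = (3·4² + 49)/(2·8) ≡ 36/16. 16⁻¹ ≡ 42 (mod 61), so λ ≡ 36·42 ≡ 48.
  x = λ² - 4 - 4 = 2304 - 8 ≡ 39; y = λ·(4 - 39) - 8 ≡ 20. → (39, 20)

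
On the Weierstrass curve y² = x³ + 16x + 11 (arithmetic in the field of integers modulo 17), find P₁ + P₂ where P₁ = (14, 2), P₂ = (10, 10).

(14, 15)

(14, 2) + (10, 10). λ = (10 - 2)/(10 - 14) ≡ 8/13 mod 17. 13⁻¹ ≡ 4 (mod 17) since 13·4 = 52 ≡ 1, so λ ≡ 15.
  x = λ² - 14 - 10 = 225 - 24 ≡ 14; y = λ·(14 - 14) - 2 ≡ 15. → (14, 15)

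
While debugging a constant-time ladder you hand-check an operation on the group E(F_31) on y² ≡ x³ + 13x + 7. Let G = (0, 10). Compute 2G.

tangent at (0, 10): λ = (3·0² + 13)/(2·10) ≡ 13/20. 20⁻¹ ≡ 14 (mod 31), so λ ≡ 13·14 ≡ 27.
  x = λ² - 0 - 0 = 729 - 0 ≡ 16; y = λ·(0 - 16) - 10 ≡ 23. → (16, 23)

(16, 23)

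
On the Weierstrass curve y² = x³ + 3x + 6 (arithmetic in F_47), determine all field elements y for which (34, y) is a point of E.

x³ + 3x + 6 = 39412 ≡ 26 (mod 47).
26 is a non-residue mod 47; no y exists.

none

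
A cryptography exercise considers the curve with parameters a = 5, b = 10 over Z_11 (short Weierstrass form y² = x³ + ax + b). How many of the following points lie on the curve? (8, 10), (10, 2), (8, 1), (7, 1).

(8, 10): 10² ≡ 1, rhs ≡ 1 → on.
(10, 2): 2² ≡ 4, rhs ≡ 4 → on.
(8, 1): 1² ≡ 1, rhs ≡ 1 → on.
(7, 1): 1² ≡ 1, rhs ≡ 3 → off.

3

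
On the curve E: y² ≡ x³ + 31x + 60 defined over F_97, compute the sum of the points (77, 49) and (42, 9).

(77, 49) + (42, 9). λ = (9 - 49)/(42 - 77) ≡ 57/62 mod 97. 62⁻¹ ≡ 36 (mod 97) since 62·36 = 2232 ≡ 1, so λ ≡ 15.
  x = λ² - 77 - 42 = 225 - 119 ≡ 9; y = λ·(77 - 9) - 49 ≡ 1. → (9, 1)

(9, 1)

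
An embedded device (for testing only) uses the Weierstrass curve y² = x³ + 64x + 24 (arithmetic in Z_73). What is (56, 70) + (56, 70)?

(43, 42)

tangent at (56, 70): λ = (3·56² + 64)/(2·70) ≡ 55/67. 67⁻¹ ≡ 12 (mod 73) since 67·12 = 804 ≡ 1, so λ ≡ 55·12 ≡ 3.
  x = λ² - 56 - 56 = 9 - 112 ≡ 43; y = λ·(56 - 43) - 70 ≡ 42. → (43, 42)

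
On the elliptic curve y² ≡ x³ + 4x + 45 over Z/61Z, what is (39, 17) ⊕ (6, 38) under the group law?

(39, 17) + (6, 38). λ = (38 - 17)/(6 - 39) ≡ 21/28 mod 61. 28⁻¹ ≡ 24 (mod 61) since 28·24 = 672 ≡ 1, so λ ≡ 16.
  x = λ² - 39 - 6 = 256 - 45 ≡ 28; y = λ·(39 - 28) - 17 ≡ 37. → (28, 37)

(28, 37)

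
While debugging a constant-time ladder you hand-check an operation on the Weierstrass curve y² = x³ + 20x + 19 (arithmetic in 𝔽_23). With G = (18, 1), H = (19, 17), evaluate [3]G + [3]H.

(18, 22)

First 3G:
Repeated addition: build up to 3G.
2G: tangent at (18, 1): λ = (3·18² + 20)/(2·1) ≡ 3/2. 2⁻¹ ≡ 12 (mod 23) since 2·12 = 24 ≡ 1, so λ ≡ 3·12 ≡ 13.
  x = λ² - 18 - 18 = 169 - 36 ≡ 18; y = λ·(18 - 18) - 1 ≡ 22. → (18, 22)
3G: (18, 22) + (18, 1): same x and y₁ ≡ -y₂, so the sum is O.
3G = O.
Next 3H:
Repeated addition: build up to 3H.
2H: tangent at (19, 17): λ = (3·19² + 20)/(2·17) ≡ 22/11. 11⁻¹ ≡ 21 (mod 23), so λ ≡ 22·21 ≡ 2.
  x = λ² - 19 - 19 = 4 - 38 ≡ 12; y = λ·(19 - 12) - 17 ≡ 20. → (12, 20)
3H: (12, 20) + (19, 17). λ = (17 - 20)/(19 - 12) ≡ 20/7 mod 23. 7⁻¹ ≡ 10 (mod 23), so λ ≡ 16.
  x = λ² - 12 - 19 = 256 - 31 ≡ 18; y = λ·(12 - 18) - 20 ≡ 22. → (18, 22)
3H = (18, 22).
Finally 3G + 3H:
O + (18, 22) = (18, 22) (identity).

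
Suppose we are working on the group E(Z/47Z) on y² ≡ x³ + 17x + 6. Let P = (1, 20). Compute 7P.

(6, 29)

Repeated addition: build up to 7P.
2P: tangent at (1, 20): λ = (3·1² + 17)/(2·20) ≡ 20/40. 40⁻¹ ≡ 20 (mod 47), so λ ≡ 20·20 ≡ 24.
  x = λ² - 1 - 1 = 576 - 2 ≡ 10; y = λ·(1 - 10) - 20 ≡ 46. → (10, 46)
3P: (10, 46) + (1, 20). λ = (20 - 46)/(1 - 10) ≡ 21/38 mod 47. 38⁻¹ ≡ 26 (mod 47) since 38·26 = 988 ≡ 1, so λ ≡ 29.
  x = λ² - 10 - 1 = 841 - 11 ≡ 31; y = λ·(10 - 31) - 46 ≡ 3. → (31, 3)
4P: (31, 3) + (1, 20). λ = (20 - 3)/(1 - 31) ≡ 17/17 mod 47. 17⁻¹ ≡ 36 (mod 47), so λ ≡ 1.
  x = λ² - 31 - 1 = 1 - 32 ≡ 16; y = λ·(31 - 16) - 3 ≡ 12. → (16, 12)
5P: (16, 12) + (1, 20). λ = (20 - 12)/(1 - 16) ≡ 8/32 mod 47. 32⁻¹ ≡ 25 (mod 47), so λ ≡ 12.
  x = λ² - 16 - 1 = 144 - 17 ≡ 33; y = λ·(16 - 33) - 12 ≡ 19. → (33, 19)
6P: (33, 19) + (1, 20). λ = (20 - 19)/(1 - 33) ≡ 1/15 mod 47. 15⁻¹ ≡ 22 (mod 47), so λ ≡ 22.
  x = λ² - 33 - 1 = 484 - 34 ≡ 27; y = λ·(33 - 27) - 19 ≡ 19. → (27, 19)
7P: (27, 19) + (1, 20). λ = (20 - 19)/(1 - 27) ≡ 1/21 mod 47. 21⁻¹ ≡ 9 (mod 47) since 21·9 = 189 ≡ 1, so λ ≡ 9.
  x = λ² - 27 - 1 = 81 - 28 ≡ 6; y = λ·(27 - 6) - 19 ≡ 29. → (6, 29)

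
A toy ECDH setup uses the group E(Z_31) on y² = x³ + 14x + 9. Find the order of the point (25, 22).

6

2P: tangent at (25, 22): λ = (3·25² + 14)/(2·22) ≡ 29/13. 13⁻¹ ≡ 12 (mod 31), so λ ≡ 29·12 ≡ 7.
  x = λ² - 25 - 25 = 49 - 50 ≡ 30; y = λ·(25 - 30) - 22 ≡ 5. → (30, 5)
3P: (30, 5) + (25, 22). λ = (22 - 5)/(25 - 30) ≡ 17/26 mod 31. 26⁻¹ ≡ 6 (mod 31) since 26·6 = 156 ≡ 1, so λ ≡ 9.
  x = λ² - 30 - 25 = 81 - 55 ≡ 26; y = λ·(30 - 26) - 5 ≡ 0. → (26, 0)
4P: (26, 0) + (25, 22). λ = (22 - 0)/(25 - 26) ≡ 22/30 mod 31. 30⁻¹ ≡ 30 (mod 31) since 30·30 = 900 ≡ 1, so λ ≡ 9.
  x = λ² - 26 - 25 = 81 - 51 ≡ 30; y = λ·(26 - 30) - 0 ≡ 26. → (30, 26)
5P: (30, 26) + (25, 22). λ = (22 - 26)/(25 - 30) ≡ 27/26 mod 31. 26⁻¹ ≡ 6 (mod 31) since 26·6 = 156 ≡ 1, so λ ≡ 7.
  x = λ² - 30 - 25 = 49 - 55 ≡ 25; y = λ·(30 - 25) - 26 ≡ 9. → (25, 9)
6P: (25, 9) + (25, 22): same x and y₁ ≡ -y₂, so the sum is O.
6P = O, so the order is 6.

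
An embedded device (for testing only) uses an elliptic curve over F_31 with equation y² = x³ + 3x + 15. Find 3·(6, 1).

(15, 5)

Write G = (6, 1).
Repeated addition: build up to 3G.
2G: tangent at (6, 1): λ = (3·6² + 3)/(2·1) ≡ 18/2. 2⁻¹ ≡ 16 (mod 31), so λ ≡ 18·16 ≡ 9.
  x = λ² - 6 - 6 = 81 - 12 ≡ 7; y = λ·(6 - 7) - 1 ≡ 21. → (7, 21)
3G: (7, 21) + (6, 1). λ = (1 - 21)/(6 - 7) ≡ 11/30 mod 31. 30⁻¹ ≡ 30 (mod 31), so λ ≡ 20.
  x = λ² - 7 - 6 = 400 - 13 ≡ 15; y = λ·(7 - 15) - 21 ≡ 5. → (15, 5)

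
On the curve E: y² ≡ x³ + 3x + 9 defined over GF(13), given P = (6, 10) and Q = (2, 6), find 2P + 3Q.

(0, 3)

First 2P:
Repeated addition: build up to 2P.
2P: tangent at (6, 10): λ = (3·6² + 3)/(2·10) ≡ 7/7. 7⁻¹ ≡ 2 (mod 13), so λ ≡ 7·2 ≡ 1.
  x = λ² - 6 - 6 = 1 - 12 ≡ 2; y = λ·(6 - 2) - 10 ≡ 7. → (2, 7)
2P = (2, 7).
Next 3Q:
Repeated addition: build up to 3Q.
2Q: tangent at (2, 6): λ = (3·2² + 3)/(2·6) ≡ 2/12. 12⁻¹ ≡ 12 (mod 13), so λ ≡ 2·12 ≡ 11.
  x = λ² - 2 - 2 = 121 - 4 ≡ 0; y = λ·(2 - 0) - 6 ≡ 3. → (0, 3)
3Q: (0, 3) + (2, 6). λ = (6 - 3)/(2 - 0) ≡ 3/2 mod 13. 2⁻¹ ≡ 7 (mod 13), so λ ≡ 8.
  x = λ² - 0 - 2 = 64 - 2 ≡ 10; y = λ·(0 - 10) - 3 ≡ 8. → (10, 8)
3Q = (10, 8).
Finally 2P + 3Q:
(2, 7) + (10, 8). λ = (8 - 7)/(10 - 2) ≡ 1/8 mod 13. 8⁻¹ ≡ 5 (mod 13), so λ ≡ 5.
  x = λ² - 2 - 10 = 25 - 12 ≡ 0; y = λ·(2 - 0) - 7 ≡ 3. → (0, 3)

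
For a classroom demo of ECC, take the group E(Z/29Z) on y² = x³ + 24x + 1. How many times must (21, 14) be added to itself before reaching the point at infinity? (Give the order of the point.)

11

2P: tangent at (21, 14): λ = (3·21² + 24)/(2·14) ≡ 13/28. 28⁻¹ ≡ 28 (mod 29) since 28·28 = 784 ≡ 1, so λ ≡ 13·28 ≡ 16.
  x = λ² - 21 - 21 = 256 - 42 ≡ 11; y = λ·(21 - 11) - 14 ≡ 1. → (11, 1)
3P: (11, 1) + (21, 14). λ = (14 - 1)/(21 - 11) ≡ 13/10 mod 29. 10⁻¹ ≡ 3 (mod 29), so λ ≡ 10.
  x = λ² - 11 - 21 = 100 - 32 ≡ 10; y = λ·(11 - 10) - 1 ≡ 9. → (10, 9)
4P: (10, 9) + (21, 14). λ = (14 - 9)/(21 - 10) ≡ 5/11 mod 29. 11⁻¹ ≡ 8 (mod 29), so λ ≡ 11.
  x = λ² - 10 - 21 = 121 - 31 ≡ 3; y = λ·(10 - 3) - 9 ≡ 10. → (3, 10)
5P: (3, 10) + (21, 14). λ = (14 - 10)/(21 - 3) ≡ 4/18 mod 29. 18⁻¹ ≡ 21 (mod 29), so λ ≡ 26.
  x = λ² - 3 - 21 = 676 - 24 ≡ 14; y = λ·(3 - 14) - 10 ≡ 23. → (14, 23)
6P: (14, 23) + (21, 14). λ = (14 - 23)/(21 - 14) ≡ 20/7 mod 29. 7⁻¹ ≡ 25 (mod 29), so λ ≡ 7.
  x = λ² - 14 - 21 = 49 - 35 ≡ 14; y = λ·(14 - 14) - 23 ≡ 6. → (14, 6)
7P: (14, 6) + (21, 14). λ = (14 - 6)/(21 - 14) ≡ 8/7 mod 29. 7⁻¹ ≡ 25 (mod 29), so λ ≡ 26.
  x = λ² - 14 - 21 = 676 - 35 ≡ 3; y = λ·(14 - 3) - 6 ≡ 19. → (3, 19)
8P: (3, 19) + (21, 14). λ = (14 - 19)/(21 - 3) ≡ 24/18 mod 29. 18⁻¹ ≡ 21 (mod 29), so λ ≡ 11.
  x = λ² - 3 - 21 = 121 - 24 ≡ 10; y = λ·(3 - 10) - 19 ≡ 20. → (10, 20)
9P: (10, 20) + (21, 14). λ = (14 - 20)/(21 - 10) ≡ 23/11 mod 29. 11⁻¹ ≡ 8 (mod 29), so λ ≡ 10.
  x = λ² - 10 - 21 = 100 - 31 ≡ 11; y = λ·(10 - 11) - 20 ≡ 28. → (11, 28)
10P: (11, 28) + (21, 14). λ = (14 - 28)/(21 - 11) ≡ 15/10 mod 29. 10⁻¹ ≡ 3 (mod 29), so λ ≡ 16.
  x = λ² - 11 - 21 = 256 - 32 ≡ 21; y = λ·(11 - 21) - 28 ≡ 15. → (21, 15)
11P: (21, 15) + (21, 14): same x and y₁ ≡ -y₂, so the sum is the point at infinity.
11P = the point at infinity, so the order is 11.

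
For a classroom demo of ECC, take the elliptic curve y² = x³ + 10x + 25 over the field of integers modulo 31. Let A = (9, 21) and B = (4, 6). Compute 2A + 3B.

(1, 25)

First 2A:
Repeated addition: build up to 2A.
2A: tangent at (9, 21): λ = (3·9² + 10)/(2·21) ≡ 5/11. 11⁻¹ ≡ 17 (mod 31), so λ ≡ 5·17 ≡ 23.
  x = λ² - 9 - 9 = 529 - 18 ≡ 15; y = λ·(9 - 15) - 21 ≡ 27. → (15, 27)
2A = (15, 27).
Next 3B:
Repeated addition: build up to 3B.
2B: tangent at (4, 6): λ = (3·4² + 10)/(2·6) ≡ 27/12. 12⁻¹ ≡ 13 (mod 31) since 12·13 = 156 ≡ 1, so λ ≡ 27·13 ≡ 10.
  x = λ² - 4 - 4 = 100 - 8 ≡ 30; y = λ·(4 - 30) - 6 ≡ 13. → (30, 13)
3B: (30, 13) + (4, 6). λ = (6 - 13)/(4 - 30) ≡ 24/5 mod 31. 5⁻¹ ≡ 25 (mod 31), so λ ≡ 11.
  x = λ² - 30 - 4 = 121 - 34 ≡ 25; y = λ·(30 - 25) - 13 ≡ 11. → (25, 11)
3B = (25, 11).
Finally 2A + 3B:
(15, 27) + (25, 11). λ = (11 - 27)/(25 - 15) ≡ 15/10 mod 31. 10⁻¹ ≡ 28 (mod 31) since 10·28 = 280 ≡ 1, so λ ≡ 17.
  x = λ² - 15 - 25 = 289 - 40 ≡ 1; y = λ·(15 - 1) - 27 ≡ 25. → (1, 25)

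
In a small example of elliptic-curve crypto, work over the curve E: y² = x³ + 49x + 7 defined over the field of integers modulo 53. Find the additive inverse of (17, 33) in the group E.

(17, 20)

-(17, 33) = (17, -33 mod 53) = (17, 20).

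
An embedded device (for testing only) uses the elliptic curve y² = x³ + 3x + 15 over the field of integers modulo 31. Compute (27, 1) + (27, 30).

O

The two points share x = 27 and their y-coordinates satisfy 1 + 30 ≡ 0 (mod 31), so they are inverses. Their sum is O.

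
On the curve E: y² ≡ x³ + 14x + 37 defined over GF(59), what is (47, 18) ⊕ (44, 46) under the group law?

(47, 18) + (44, 46). λ = (46 - 18)/(44 - 47) ≡ 28/56 mod 59. 56⁻¹ ≡ 39 (mod 59) since 56·39 = 2184 ≡ 1, so λ ≡ 30.
  x = λ² - 47 - 44 = 900 - 91 ≡ 42; y = λ·(47 - 42) - 18 ≡ 14. → (42, 14)

(42, 14)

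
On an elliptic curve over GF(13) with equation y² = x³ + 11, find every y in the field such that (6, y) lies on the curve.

none

x³ + 0x + 11 = 227 ≡ 6 (mod 13).
6 is a non-residue mod 13; no y exists.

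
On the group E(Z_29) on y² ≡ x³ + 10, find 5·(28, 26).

Write G = (28, 26).
Repeated addition: build up to 5G.
2G: tangent at (28, 26): λ = (3·28² + 0)/(2·26) ≡ 3/23. 23⁻¹ ≡ 24 (mod 29) since 23·24 = 552 ≡ 1, so λ ≡ 3·24 ≡ 14.
  x = λ² - 28 - 28 = 196 - 56 ≡ 24; y = λ·(28 - 24) - 26 ≡ 1. → (24, 1)
3G: (24, 1) + (28, 26). λ = (26 - 1)/(28 - 24) ≡ 25/4 mod 29. 4⁻¹ ≡ 22 (mod 29), so λ ≡ 28.
  x = λ² - 24 - 28 = 784 - 52 ≡ 7; y = λ·(24 - 7) - 1 ≡ 11. → (7, 11)
4G: (7, 11) + (28, 26). λ = (26 - 11)/(28 - 7) ≡ 15/21 mod 29. 21⁻¹ ≡ 18 (mod 29), so λ ≡ 9.
  x = λ² - 7 - 28 = 81 - 35 ≡ 17; y = λ·(7 - 17) - 11 ≡ 15. → (17, 15)
5G: (17, 15) + (28, 26). λ = (26 - 15)/(28 - 17) ≡ 11/11 mod 29. 11⁻¹ ≡ 8 (mod 29), so λ ≡ 1.
  x = λ² - 17 - 28 = 1 - 45 ≡ 14; y = λ·(17 - 14) - 15 ≡ 17. → (14, 17)

(14, 17)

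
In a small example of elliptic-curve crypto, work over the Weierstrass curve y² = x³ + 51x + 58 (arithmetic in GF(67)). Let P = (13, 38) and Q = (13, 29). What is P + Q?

The two points share x = 13 and their y-coordinates satisfy 38 + 29 ≡ 0 (mod 67), so they are inverses. Their sum is O.

O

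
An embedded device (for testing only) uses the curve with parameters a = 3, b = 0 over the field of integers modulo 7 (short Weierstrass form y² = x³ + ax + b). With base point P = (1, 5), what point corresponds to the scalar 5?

(1, 5)

Repeated addition: build up to 5P.
2P: tangent at (1, 5): λ = (3·1² + 3)/(2·5) ≡ 6/3. 3⁻¹ ≡ 5 (mod 7) since 3·5 = 15 ≡ 1, so λ ≡ 6·5 ≡ 2.
  x = λ² - 1 - 1 = 4 - 2 ≡ 2; y = λ·(1 - 2) - 5 ≡ 0. → (2, 0)
3P: (2, 0) + (1, 5). λ = (5 - 0)/(1 - 2) ≡ 5/6 mod 7. 6⁻¹ ≡ 6 (mod 7) since 6·6 = 36 ≡ 1, so λ ≡ 2.
  x = λ² - 2 - 1 = 4 - 3 ≡ 1; y = λ·(2 - 1) - 0 ≡ 2. → (1, 2)
4P: (1, 2) + (1, 5): same x and y₁ ≡ -y₂, so the sum is the point at infinity.
5P: the point at infinity + (1, 5) = (1, 5) (identity).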